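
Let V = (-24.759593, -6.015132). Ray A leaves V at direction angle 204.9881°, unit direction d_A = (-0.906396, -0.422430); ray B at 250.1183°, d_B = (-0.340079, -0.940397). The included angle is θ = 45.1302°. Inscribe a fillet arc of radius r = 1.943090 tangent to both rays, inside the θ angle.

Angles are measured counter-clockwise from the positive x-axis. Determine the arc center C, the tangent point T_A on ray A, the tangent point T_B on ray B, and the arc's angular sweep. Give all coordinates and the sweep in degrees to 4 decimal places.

center=(-28.1771,-9.7516) T_A=(-28.9979,-7.9904) T_B=(-26.3498,-10.4124) sweep=134.8698

bisector direction at 227.5532° = (-0.674905,-0.737904)
center distance |VC| = r/sin(θ/2) = 1.943090/sin(22.5651°) = 5.063652
C = V + |VC|·bis = (-28.1771,-9.7516)
T_A = V + ((C−V)·d_A)·d_A = V + 4.6760·d_A = (-28.9979,-7.9904)
T_B = V + ((C−V)·d_B)·d_B = V + 4.6760·d_B = (-26.3498,-10.4124)
sweep = 180° − θ = 134.8698°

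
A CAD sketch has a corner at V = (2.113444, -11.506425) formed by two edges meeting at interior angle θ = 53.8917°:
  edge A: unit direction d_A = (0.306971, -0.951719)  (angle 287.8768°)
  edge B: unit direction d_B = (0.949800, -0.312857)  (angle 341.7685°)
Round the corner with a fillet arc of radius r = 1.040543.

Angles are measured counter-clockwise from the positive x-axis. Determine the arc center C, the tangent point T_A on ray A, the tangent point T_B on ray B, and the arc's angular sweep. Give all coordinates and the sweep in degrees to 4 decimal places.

bisector direction at 314.8227° = (0.704915,-0.709292)
center distance |VC| = r/sin(θ/2) = 1.040543/sin(26.9459°) = 2.296253
C = V + |VC|·bis = (3.7321,-13.1351)
T_A = V + ((C−V)·d_A)·d_A = V + 2.0470·d_A = (2.7418,-13.4546)
T_B = V + ((C−V)·d_B)·d_B = V + 2.0470·d_B = (4.0576,-12.1468)
sweep = 180° − θ = 126.1083°

center=(3.7321,-13.1351) T_A=(2.7418,-13.4546) T_B=(4.0576,-12.1468) sweep=126.1083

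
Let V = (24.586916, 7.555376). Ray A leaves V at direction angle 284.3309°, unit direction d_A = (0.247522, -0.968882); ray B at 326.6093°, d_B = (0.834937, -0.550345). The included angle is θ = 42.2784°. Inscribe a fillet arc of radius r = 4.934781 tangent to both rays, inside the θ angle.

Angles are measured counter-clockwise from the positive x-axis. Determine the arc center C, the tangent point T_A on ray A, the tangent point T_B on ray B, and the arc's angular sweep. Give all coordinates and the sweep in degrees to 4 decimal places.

center=(32.5272,-3.5888) T_A=(27.7460,-4.8103) T_B=(35.2430,0.5314) sweep=137.7216

bisector direction at 305.4701° = (0.580278,-0.814418)
center distance |VC| = r/sin(θ/2) = 4.934781/sin(21.1392°) = 13.683588
C = V + |VC|·bis = (32.5272,-3.5888)
T_A = V + ((C−V)·d_A)·d_A = V + 12.7628·d_A = (27.7460,-4.8103)
T_B = V + ((C−V)·d_B)·d_B = V + 12.7628·d_B = (35.2430,0.5314)
sweep = 180° − θ = 137.7216°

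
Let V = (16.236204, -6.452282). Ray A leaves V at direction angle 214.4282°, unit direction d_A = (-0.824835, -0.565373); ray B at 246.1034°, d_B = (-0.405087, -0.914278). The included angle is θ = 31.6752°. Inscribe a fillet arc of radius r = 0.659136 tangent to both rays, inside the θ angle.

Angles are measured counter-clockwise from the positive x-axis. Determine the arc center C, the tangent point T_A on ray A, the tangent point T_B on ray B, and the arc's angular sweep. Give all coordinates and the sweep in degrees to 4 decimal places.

bisector direction at 230.2658° = (-0.639227,-0.769018)
center distance |VC| = r/sin(θ/2) = 0.659136/sin(15.8376°) = 2.415199
C = V + |VC|·bis = (14.6923,-8.3096)
T_A = V + ((C−V)·d_A)·d_A = V + 2.3235·d_A = (14.3197,-7.7659)
T_B = V + ((C−V)·d_B)·d_B = V + 2.3235·d_B = (15.2950,-8.5766)
sweep = 180° − θ = 148.3248°

center=(14.6923,-8.3096) T_A=(14.3197,-7.7659) T_B=(15.2950,-8.5766) sweep=148.3248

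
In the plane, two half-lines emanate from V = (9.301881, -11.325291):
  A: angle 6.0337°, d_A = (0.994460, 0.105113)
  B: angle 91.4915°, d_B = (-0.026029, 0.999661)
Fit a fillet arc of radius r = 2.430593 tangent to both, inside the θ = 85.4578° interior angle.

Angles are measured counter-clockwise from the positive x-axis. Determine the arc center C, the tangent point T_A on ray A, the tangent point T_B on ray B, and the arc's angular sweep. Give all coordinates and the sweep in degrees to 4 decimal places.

center=(11.6632,-8.6316) T_A=(11.9186,-11.0487) T_B=(9.2334,-8.6948) sweep=94.5422

bisector direction at 48.7626° = (0.659180,0.751985)
center distance |VC| = r/sin(θ/2) = 2.430593/sin(42.7289°) = 3.582144
C = V + |VC|·bis = (11.6632,-8.6316)
T_A = V + ((C−V)·d_A)·d_A = V + 2.6313·d_A = (11.9186,-11.0487)
T_B = V + ((C−V)·d_B)·d_B = V + 2.6313·d_B = (9.2334,-8.6948)
sweep = 180° − θ = 94.5422°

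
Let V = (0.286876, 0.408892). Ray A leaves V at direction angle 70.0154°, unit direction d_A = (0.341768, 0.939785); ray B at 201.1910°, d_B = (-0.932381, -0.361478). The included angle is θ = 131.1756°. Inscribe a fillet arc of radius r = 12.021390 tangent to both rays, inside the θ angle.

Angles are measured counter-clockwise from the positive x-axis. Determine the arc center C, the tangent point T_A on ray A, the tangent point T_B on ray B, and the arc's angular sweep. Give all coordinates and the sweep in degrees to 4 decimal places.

bisector direction at 135.6032° = (-0.714512,0.699623)
center distance |VC| = r/sin(θ/2) = 12.021390/sin(65.5878°) = 13.201677
C = V + |VC|·bis = (-9.1459,9.6451)
T_A = V + ((C−V)·d_A)·d_A = V + 5.4562·d_A = (2.1516,5.5366)
T_B = V + ((C−V)·d_B)·d_B = V + 5.4562·d_B = (-4.8004,-1.5634)
sweep = 180° − θ = 48.8244°

center=(-9.1459,9.6451) T_A=(2.1516,5.5366) T_B=(-4.8004,-1.5634) sweep=48.8244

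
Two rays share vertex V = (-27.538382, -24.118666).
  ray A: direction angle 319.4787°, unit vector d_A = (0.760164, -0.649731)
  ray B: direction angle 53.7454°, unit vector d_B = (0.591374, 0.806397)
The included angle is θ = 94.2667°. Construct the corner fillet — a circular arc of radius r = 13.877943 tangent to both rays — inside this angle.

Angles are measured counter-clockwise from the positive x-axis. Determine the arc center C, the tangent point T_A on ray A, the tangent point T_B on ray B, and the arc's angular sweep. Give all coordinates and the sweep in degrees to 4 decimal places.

bisector direction at 6.6121° = (0.993349,0.115146)
center distance |VC| = r/sin(θ/2) = 13.877943/sin(47.1334°) = 18.934649
C = V + |VC|·bis = (-8.7297,-21.9384)
T_A = V + ((C−V)·d_A)·d_A = V + 12.8811·d_A = (-17.7466,-32.4879)
T_B = V + ((C−V)·d_B)·d_B = V + 12.8811·d_B = (-19.9208,-13.7314)
sweep = 180° − θ = 85.7333°

center=(-8.7297,-21.9384) T_A=(-17.7466,-32.4879) T_B=(-19.9208,-13.7314) sweep=85.7333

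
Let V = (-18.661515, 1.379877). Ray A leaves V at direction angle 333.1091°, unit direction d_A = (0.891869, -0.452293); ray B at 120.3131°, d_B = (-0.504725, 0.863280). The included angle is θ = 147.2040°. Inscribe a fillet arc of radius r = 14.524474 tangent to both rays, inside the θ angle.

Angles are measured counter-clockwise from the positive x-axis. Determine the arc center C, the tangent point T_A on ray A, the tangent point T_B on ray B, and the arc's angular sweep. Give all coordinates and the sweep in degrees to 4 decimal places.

bisector direction at 46.7111° = (0.685677,0.727906)
center distance |VC| = r/sin(θ/2) = 14.524474/sin(73.6020°) = 15.140324
C = V + |VC|·bis = (-8.2801,12.4006)
T_A = V + ((C−V)·d_A)·d_A = V + 4.2742·d_A = (-14.8495,-0.5533)
T_B = V + ((C−V)·d_B)·d_B = V + 4.2742·d_B = (-20.8188,5.0697)
sweep = 180° − θ = 32.7960°

center=(-8.2801,12.4006) T_A=(-14.8495,-0.5533) T_B=(-20.8188,5.0697) sweep=32.7960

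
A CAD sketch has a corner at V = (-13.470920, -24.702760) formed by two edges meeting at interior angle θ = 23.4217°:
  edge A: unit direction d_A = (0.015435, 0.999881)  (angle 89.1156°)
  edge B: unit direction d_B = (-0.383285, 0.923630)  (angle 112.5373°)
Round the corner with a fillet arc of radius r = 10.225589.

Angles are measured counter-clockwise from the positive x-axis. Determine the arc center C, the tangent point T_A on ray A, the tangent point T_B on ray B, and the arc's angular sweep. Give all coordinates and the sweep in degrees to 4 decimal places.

bisector direction at 100.8264° = (-0.187835,0.982201)
center distance |VC| = r/sin(θ/2) = 10.225589/sin(11.7109°) = 50.379128
C = V + |VC|·bis = (-22.9339,24.7797)
T_A = V + ((C−V)·d_A)·d_A = V + 49.3305·d_A = (-12.7095,24.6218)
T_B = V + ((C−V)·d_B)·d_B = V + 49.3305·d_B = (-32.3785,20.8603)
sweep = 180° − θ = 156.5783°

center=(-22.9339,24.7797) T_A=(-12.7095,24.6218) T_B=(-32.3785,20.8603) sweep=156.5783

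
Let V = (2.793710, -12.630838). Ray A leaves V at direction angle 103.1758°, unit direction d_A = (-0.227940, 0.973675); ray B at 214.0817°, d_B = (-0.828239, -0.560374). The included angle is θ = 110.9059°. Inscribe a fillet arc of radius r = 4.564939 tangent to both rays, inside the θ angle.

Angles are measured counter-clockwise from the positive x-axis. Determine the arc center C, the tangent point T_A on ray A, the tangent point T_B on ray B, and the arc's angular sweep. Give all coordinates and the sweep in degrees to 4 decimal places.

bisector direction at 158.6287° = (-0.931239,0.364410)
center distance |VC| = r/sin(θ/2) = 4.564939/sin(55.4530°) = 5.542256
C = V + |VC|·bis = (-2.3675,-10.6112)
T_A = V + ((C−V)·d_A)·d_A = V + 3.1429·d_A = (2.0773,-9.5707)
T_B = V + ((C−V)·d_B)·d_B = V + 3.1429·d_B = (0.1906,-14.3920)
sweep = 180° − θ = 69.0941°

center=(-2.3675,-10.6112) T_A=(2.0773,-9.5707) T_B=(0.1906,-14.3920) sweep=69.0941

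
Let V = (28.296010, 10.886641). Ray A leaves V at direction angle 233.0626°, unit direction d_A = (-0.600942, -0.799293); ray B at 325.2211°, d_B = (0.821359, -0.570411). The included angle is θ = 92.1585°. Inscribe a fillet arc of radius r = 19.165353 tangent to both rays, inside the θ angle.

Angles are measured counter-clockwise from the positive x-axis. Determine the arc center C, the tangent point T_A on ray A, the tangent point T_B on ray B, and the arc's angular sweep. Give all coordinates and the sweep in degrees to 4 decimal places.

bisector direction at 279.1419° = (0.158879,-0.987298)
center distance |VC| = r/sin(θ/2) = 19.165353/sin(46.0793°) = 26.607461
C = V + |VC|·bis = (32.5234,-15.3829)
T_A = V + ((C−V)·d_A)·d_A = V + 18.4566·d_A = (17.2047,-3.8656)
T_B = V + ((C−V)·d_B)·d_B = V + 18.4566·d_B = (43.4555,0.3588)
sweep = 180° − θ = 87.8415°

center=(32.5234,-15.3829) T_A=(17.2047,-3.8656) T_B=(43.4555,0.3588) sweep=87.8415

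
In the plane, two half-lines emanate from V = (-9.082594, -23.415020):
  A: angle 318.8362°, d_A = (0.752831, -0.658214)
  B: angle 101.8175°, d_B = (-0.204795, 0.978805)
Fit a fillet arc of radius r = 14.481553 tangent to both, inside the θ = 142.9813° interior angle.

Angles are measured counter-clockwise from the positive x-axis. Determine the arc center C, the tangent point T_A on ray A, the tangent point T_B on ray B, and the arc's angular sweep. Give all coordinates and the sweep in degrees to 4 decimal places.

center=(4.0992,-15.7039) T_A=(-5.4328,-26.6061) T_B=(-10.0755,-18.6697) sweep=37.0187

bisector direction at 30.3269° = (0.863159,0.504932)
center distance |VC| = r/sin(θ/2) = 14.481553/sin(71.4907°) = 15.271520
C = V + |VC|·bis = (4.0992,-15.7039)
T_A = V + ((C−V)·d_A)·d_A = V + 4.8481·d_A = (-5.4328,-26.6061)
T_B = V + ((C−V)·d_B)·d_B = V + 4.8481·d_B = (-10.0755,-18.6697)
sweep = 180° − θ = 37.0187°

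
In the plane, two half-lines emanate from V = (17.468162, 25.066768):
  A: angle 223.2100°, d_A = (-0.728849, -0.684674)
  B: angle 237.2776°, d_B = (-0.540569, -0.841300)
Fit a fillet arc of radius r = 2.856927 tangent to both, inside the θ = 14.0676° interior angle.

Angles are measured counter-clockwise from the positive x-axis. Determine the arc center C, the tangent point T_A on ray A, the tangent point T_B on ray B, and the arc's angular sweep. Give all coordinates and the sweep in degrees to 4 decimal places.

center=(2.5478,7.1310) T_A=(0.5918,9.2132) T_B=(4.9514,5.5866) sweep=165.9324

bisector direction at 230.2438° = (-0.639522,-0.768773)
center distance |VC| = r/sin(θ/2) = 2.856927/sin(7.0338°) = 23.330453
C = V + |VC|·bis = (2.5478,7.1310)
T_A = V + ((C−V)·d_A)·d_A = V + 23.1549·d_A = (0.5918,9.2132)
T_B = V + ((C−V)·d_B)·d_B = V + 23.1549·d_B = (4.9514,5.5866)
sweep = 180° − θ = 165.9324°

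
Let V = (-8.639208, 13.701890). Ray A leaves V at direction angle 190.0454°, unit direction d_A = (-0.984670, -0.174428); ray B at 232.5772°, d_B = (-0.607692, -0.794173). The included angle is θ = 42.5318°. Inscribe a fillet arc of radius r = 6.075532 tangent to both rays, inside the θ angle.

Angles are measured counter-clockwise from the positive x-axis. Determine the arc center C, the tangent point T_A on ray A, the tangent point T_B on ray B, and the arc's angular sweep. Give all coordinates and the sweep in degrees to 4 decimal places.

center=(-22.9505,4.9966) T_A=(-24.0103,10.9790) T_B=(-18.1255,1.3046) sweep=137.4682

bisector direction at 211.3113° = (-0.854356,-0.519688)
center distance |VC| = r/sin(θ/2) = 6.075532/sin(21.2659°) = 16.751001
C = V + |VC|·bis = (-22.9505,4.9966)
T_A = V + ((C−V)·d_A)·d_A = V + 15.6104·d_A = (-24.0103,10.9790)
T_B = V + ((C−V)·d_B)·d_B = V + 15.6104·d_B = (-18.1255,1.3046)
sweep = 180° − θ = 137.4682°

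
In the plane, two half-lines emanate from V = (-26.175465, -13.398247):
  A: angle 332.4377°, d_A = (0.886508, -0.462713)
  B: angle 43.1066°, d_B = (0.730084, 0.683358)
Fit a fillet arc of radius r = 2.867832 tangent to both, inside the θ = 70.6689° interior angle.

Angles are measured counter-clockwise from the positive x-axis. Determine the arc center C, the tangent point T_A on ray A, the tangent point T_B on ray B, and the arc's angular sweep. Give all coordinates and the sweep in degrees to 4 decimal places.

bisector direction at 7.7721° = (0.990814,0.135234)
center distance |VC| = r/sin(θ/2) = 2.867832/sin(35.3344°) = 4.958660
C = V + |VC|·bis = (-21.2624,-12.7277)
T_A = V + ((C−V)·d_A)·d_A = V + 4.0452·d_A = (-22.5893,-15.2700)
T_B = V + ((C−V)·d_B)·d_B = V + 4.0452·d_B = (-23.2221,-10.6339)
sweep = 180° − θ = 109.3311°

center=(-21.2624,-12.7277) T_A=(-22.5893,-15.2700) T_B=(-23.2221,-10.6339) sweep=109.3311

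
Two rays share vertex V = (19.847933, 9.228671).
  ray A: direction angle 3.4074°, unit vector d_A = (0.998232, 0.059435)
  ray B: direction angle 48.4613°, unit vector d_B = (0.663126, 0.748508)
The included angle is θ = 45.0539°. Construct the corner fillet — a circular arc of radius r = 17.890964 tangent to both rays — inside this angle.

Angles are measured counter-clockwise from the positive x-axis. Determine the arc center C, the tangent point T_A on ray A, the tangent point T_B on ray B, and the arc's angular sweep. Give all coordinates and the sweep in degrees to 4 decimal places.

center=(61.8435,29.6518) T_A=(62.9069,11.7924) T_B=(48.4520,41.5157) sweep=134.9461

bisector direction at 25.9343° = (0.899296,0.437341)
center distance |VC| = r/sin(θ/2) = 17.890964/sin(22.5269°) = 46.698318
C = V + |VC|·bis = (61.8435,29.6518)
T_A = V + ((C−V)·d_A)·d_A = V + 43.1352·d_A = (62.9069,11.7924)
T_B = V + ((C−V)·d_B)·d_B = V + 43.1352·d_B = (48.4520,41.5157)
sweep = 180° − θ = 134.9461°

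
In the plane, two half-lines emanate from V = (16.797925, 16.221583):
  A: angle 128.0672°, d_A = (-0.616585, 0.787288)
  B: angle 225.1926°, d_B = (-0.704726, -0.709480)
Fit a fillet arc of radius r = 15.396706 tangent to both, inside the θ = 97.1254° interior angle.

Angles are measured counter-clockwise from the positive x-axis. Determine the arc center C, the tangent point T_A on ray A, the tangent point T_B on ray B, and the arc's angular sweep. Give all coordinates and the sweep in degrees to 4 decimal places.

center=(-3.7043,17.4289) T_A=(8.4174,26.9223) T_B=(7.2194,6.5784) sweep=82.8746

bisector direction at 176.6299° = (-0.998271,0.058785)
center distance |VC| = r/sin(θ/2) = 15.396706/sin(48.5627°) = 20.537693
C = V + |VC|·bis = (-3.7043,17.4289)
T_A = V + ((C−V)·d_A)·d_A = V + 13.5918·d_A = (8.4174,26.9223)
T_B = V + ((C−V)·d_B)·d_B = V + 13.5918·d_B = (7.2194,6.5784)
sweep = 180° − θ = 82.8746°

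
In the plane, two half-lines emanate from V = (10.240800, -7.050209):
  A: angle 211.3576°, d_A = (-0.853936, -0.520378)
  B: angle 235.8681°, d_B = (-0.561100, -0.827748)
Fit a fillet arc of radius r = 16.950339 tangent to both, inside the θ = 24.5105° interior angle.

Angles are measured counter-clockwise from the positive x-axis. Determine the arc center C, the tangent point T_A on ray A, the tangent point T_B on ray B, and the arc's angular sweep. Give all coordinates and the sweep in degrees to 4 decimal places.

bisector direction at 223.6128° = (-0.724017,-0.689782)
center distance |VC| = r/sin(θ/2) = 16.950339/sin(12.2553°) = 79.853778
C = V + |VC|·bis = (-47.5747,-62.1319)
T_A = V + ((C−V)·d_A)·d_A = V + 78.0340·d_A = (-56.3953,-47.6574)
T_B = V + ((C−V)·d_B)·d_B = V + 78.0340·d_B = (-33.5441,-71.6427)
sweep = 180° − θ = 155.4895°

center=(-47.5747,-62.1319) T_A=(-56.3953,-47.6574) T_B=(-33.5441,-71.6427) sweep=155.4895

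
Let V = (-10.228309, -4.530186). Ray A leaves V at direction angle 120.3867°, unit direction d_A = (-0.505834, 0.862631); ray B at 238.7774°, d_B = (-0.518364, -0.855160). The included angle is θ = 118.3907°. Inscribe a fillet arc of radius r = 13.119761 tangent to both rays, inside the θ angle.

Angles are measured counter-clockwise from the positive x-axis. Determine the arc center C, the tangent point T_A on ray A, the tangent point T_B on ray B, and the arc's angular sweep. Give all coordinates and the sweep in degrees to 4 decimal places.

bisector direction at 179.5820° = (-0.999973,0.007295)
center distance |VC| = r/sin(θ/2) = 13.119761/sin(59.1953°) = 15.274748
C = V + |VC|·bis = (-25.5027,-4.4188)
T_A = V + ((C−V)·d_A)·d_A = V + 7.8224·d_A = (-14.1851,2.2177)
T_B = V + ((C−V)·d_B)·d_B = V + 7.8224·d_B = (-14.2832,-11.2196)
sweep = 180° − θ = 61.6093°

center=(-25.5027,-4.4188) T_A=(-14.1851,2.2177) T_B=(-14.2832,-11.2196) sweep=61.6093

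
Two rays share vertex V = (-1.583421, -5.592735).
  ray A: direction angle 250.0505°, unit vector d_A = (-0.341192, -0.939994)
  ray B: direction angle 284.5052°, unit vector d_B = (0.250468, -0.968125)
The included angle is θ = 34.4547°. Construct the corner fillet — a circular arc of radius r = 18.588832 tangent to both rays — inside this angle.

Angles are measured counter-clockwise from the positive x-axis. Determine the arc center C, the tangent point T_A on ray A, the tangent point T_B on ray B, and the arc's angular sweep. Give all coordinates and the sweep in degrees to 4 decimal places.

center=(-4.5643,-68.2872) T_A=(-22.0377,-61.9449) T_B=(13.4320,-63.6313) sweep=145.5453

bisector direction at 267.2779° = (-0.047493,-0.998872)
center distance |VC| = r/sin(θ/2) = 18.588832/sin(17.2274°) = 62.765329
C = V + |VC|·bis = (-4.5643,-68.2872)
T_A = V + ((C−V)·d_A)·d_A = V + 59.9495·d_A = (-22.0377,-61.9449)
T_B = V + ((C−V)·d_B)·d_B = V + 59.9495·d_B = (13.4320,-63.6313)
sweep = 180° − θ = 145.5453°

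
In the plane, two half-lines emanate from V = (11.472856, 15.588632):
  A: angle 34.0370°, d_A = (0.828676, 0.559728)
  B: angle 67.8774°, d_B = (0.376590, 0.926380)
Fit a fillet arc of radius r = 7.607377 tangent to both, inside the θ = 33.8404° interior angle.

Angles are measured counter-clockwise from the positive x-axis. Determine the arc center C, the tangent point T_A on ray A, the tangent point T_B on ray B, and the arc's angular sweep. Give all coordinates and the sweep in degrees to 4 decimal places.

bisector direction at 50.9572° = (0.629901,0.776676)
center distance |VC| = r/sin(θ/2) = 7.607377/sin(16.9202°) = 26.138640
C = V + |VC|·bis = (27.9376,35.8899)
T_A = V + ((C−V)·d_A)·d_A = V + 25.0071·d_A = (32.1957,29.5858)
T_B = V + ((C−V)·d_B)·d_B = V + 25.0071·d_B = (20.8903,38.7547)
sweep = 180° − θ = 146.1596°

center=(27.9376,35.8899) T_A=(32.1957,29.5858) T_B=(20.8903,38.7547) sweep=146.1596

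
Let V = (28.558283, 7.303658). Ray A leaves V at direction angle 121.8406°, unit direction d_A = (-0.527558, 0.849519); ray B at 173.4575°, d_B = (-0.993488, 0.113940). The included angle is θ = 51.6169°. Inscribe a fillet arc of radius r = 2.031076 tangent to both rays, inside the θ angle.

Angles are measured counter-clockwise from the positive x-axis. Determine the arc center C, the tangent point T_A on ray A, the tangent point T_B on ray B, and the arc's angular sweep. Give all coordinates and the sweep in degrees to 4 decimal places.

center=(24.6172,9.8000) T_A=(26.3426,10.8716) T_B=(24.3857,7.7822) sweep=128.3831

bisector direction at 147.6490° = (-0.844786,0.535104)
center distance |VC| = r/sin(θ/2) = 2.031076/sin(25.8085°) = 4.665238
C = V + |VC|·bis = (24.6172,9.8000)
T_A = V + ((C−V)·d_A)·d_A = V + 4.1999·d_A = (26.3426,10.8716)
T_B = V + ((C−V)·d_B)·d_B = V + 4.1999·d_B = (24.3857,7.7822)
sweep = 180° − θ = 128.3831°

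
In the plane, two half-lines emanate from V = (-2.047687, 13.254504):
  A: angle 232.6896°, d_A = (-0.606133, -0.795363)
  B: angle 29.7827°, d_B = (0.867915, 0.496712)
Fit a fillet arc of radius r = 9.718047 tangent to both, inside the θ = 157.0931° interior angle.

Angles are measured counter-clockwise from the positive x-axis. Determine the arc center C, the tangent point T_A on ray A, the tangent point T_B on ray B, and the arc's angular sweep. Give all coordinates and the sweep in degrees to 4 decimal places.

bisector direction at 311.2362° = (0.659164,-0.751999)
center distance |VC| = r/sin(θ/2) = 9.718047/sin(78.5465°) = 9.915501
C = V + |VC|·bis = (4.4883,5.7981)
T_A = V + ((C−V)·d_A)·d_A = V + 1.9689·d_A = (-3.2411,11.6885)
T_B = V + ((C−V)·d_B)·d_B = V + 1.9689·d_B = (-0.3388,14.2325)
sweep = 180° − θ = 22.9069°

center=(4.4883,5.7981) T_A=(-3.2411,11.6885) T_B=(-0.3388,14.2325) sweep=22.9069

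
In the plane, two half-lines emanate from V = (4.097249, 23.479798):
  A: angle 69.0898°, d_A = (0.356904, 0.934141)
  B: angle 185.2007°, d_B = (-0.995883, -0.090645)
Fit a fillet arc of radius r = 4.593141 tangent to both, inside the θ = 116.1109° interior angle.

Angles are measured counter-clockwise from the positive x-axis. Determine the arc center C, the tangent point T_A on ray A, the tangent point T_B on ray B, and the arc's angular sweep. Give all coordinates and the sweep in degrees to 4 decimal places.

center=(0.8288,27.7944) T_A=(5.1194,26.1551) T_B=(1.2451,23.2202) sweep=63.8891

bisector direction at 127.1453° = (-0.603838,0.797107)
center distance |VC| = r/sin(θ/2) = 4.593141/sin(58.0555°) = 5.412862
C = V + |VC|·bis = (0.8288,27.7944)
T_A = V + ((C−V)·d_A)·d_A = V + 2.8639·d_A = (5.1194,26.1551)
T_B = V + ((C−V)·d_B)·d_B = V + 2.8639·d_B = (1.2451,23.2202)
sweep = 180° − θ = 63.8891°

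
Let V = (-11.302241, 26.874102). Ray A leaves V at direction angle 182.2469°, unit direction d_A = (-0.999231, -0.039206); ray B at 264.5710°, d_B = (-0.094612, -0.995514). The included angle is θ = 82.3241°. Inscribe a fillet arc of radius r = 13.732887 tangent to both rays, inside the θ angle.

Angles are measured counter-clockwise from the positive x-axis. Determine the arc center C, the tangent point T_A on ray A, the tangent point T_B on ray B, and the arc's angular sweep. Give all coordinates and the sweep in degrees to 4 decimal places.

bisector direction at 223.4090° = (-0.726467,-0.687201)
center distance |VC| = r/sin(θ/2) = 13.732887/sin(41.1621°) = 20.864594
C = V + |VC|·bis = (-26.4597,12.5359)
T_A = V + ((C−V)·d_A)·d_A = V + 15.7079·d_A = (-26.9981,26.2583)
T_B = V + ((C−V)·d_B)·d_B = V + 15.7079·d_B = (-12.7884,11.2366)
sweep = 180° − θ = 97.6759°

center=(-26.4597,12.5359) T_A=(-26.9981,26.2583) T_B=(-12.7884,11.2366) sweep=97.6759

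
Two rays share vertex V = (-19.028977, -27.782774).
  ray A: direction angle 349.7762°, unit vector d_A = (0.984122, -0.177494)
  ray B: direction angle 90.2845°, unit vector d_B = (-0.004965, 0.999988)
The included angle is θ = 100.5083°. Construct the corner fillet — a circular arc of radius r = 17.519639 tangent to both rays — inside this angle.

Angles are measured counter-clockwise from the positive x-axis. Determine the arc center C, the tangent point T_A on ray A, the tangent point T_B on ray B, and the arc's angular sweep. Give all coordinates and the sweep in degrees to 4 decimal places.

center=(-1.5819,-13.1272) T_A=(-4.6915,-30.3686) T_B=(-19.1013,-13.2142) sweep=79.4917

bisector direction at 40.0303° = (0.765704,0.643193)
center distance |VC| = r/sin(θ/2) = 17.519639/sin(50.2542°) = 22.785680
C = V + |VC|·bis = (-1.5819,-13.1272)
T_A = V + ((C−V)·d_A)·d_A = V + 14.5688·d_A = (-4.6915,-30.3686)
T_B = V + ((C−V)·d_B)·d_B = V + 14.5688·d_B = (-19.1013,-13.2142)
sweep = 180° − θ = 79.4917°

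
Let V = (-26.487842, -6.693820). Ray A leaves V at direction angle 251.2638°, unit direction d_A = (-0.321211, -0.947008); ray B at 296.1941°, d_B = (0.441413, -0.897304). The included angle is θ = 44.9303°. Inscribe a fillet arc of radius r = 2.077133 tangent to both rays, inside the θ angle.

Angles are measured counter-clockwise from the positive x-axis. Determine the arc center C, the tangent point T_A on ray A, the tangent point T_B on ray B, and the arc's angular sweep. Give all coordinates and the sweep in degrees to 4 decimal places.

bisector direction at 273.7289° = (0.065037,-0.997883)
center distance |VC| = r/sin(θ/2) = 2.077133/sin(22.4652°) = 5.435793
C = V + |VC|·bis = (-26.1343,-12.1181)
T_A = V + ((C−V)·d_A)·d_A = V + 5.0233·d_A = (-28.1014,-11.4509)
T_B = V + ((C−V)·d_B)·d_B = V + 5.0233·d_B = (-24.2705,-11.2012)
sweep = 180° − θ = 135.0697°

center=(-26.1343,-12.1181) T_A=(-28.1014,-11.4509) T_B=(-24.2705,-11.2012) sweep=135.0697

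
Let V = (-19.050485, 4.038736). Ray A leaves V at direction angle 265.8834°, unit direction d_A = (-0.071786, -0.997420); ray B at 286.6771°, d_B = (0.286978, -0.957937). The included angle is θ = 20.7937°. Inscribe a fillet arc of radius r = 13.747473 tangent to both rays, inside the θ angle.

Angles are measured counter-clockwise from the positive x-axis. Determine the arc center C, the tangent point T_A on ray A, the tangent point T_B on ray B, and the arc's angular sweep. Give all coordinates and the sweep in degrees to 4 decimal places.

bisector direction at 276.2802° = (0.109392,-0.993999)
center distance |VC| = r/sin(θ/2) = 13.747473/sin(10.3969°) = 76.178027
C = V + |VC|·bis = (-10.7172,-71.6821)
T_A = V + ((C−V)·d_A)·d_A = V + 74.9273·d_A = (-24.4292,-70.6952)
T_B = V + ((C−V)·d_B)·d_B = V + 74.9273·d_B = (2.4520,-67.7369)
sweep = 180° − θ = 159.2063°

center=(-10.7172,-71.6821) T_A=(-24.4292,-70.6952) T_B=(2.4520,-67.7369) sweep=159.2063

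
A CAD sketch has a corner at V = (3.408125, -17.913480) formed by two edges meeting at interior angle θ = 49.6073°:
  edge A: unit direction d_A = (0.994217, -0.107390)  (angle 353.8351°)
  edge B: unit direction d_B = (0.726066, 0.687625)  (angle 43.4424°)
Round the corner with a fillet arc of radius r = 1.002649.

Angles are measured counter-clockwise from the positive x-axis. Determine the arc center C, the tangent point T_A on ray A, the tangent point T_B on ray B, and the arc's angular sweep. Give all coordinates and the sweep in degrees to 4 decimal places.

bisector direction at 18.6388° = (0.947552,0.319600)
center distance |VC| = r/sin(θ/2) = 1.002649/sin(24.8037°) = 2.390048
C = V + |VC|·bis = (5.6728,-17.1496)
T_A = V + ((C−V)·d_A)·d_A = V + 2.1696·d_A = (5.5651,-18.1465)
T_B = V + ((C−V)·d_B)·d_B = V + 2.1696·d_B = (4.9834,-16.4216)
sweep = 180° − θ = 130.3927°

center=(5.6728,-17.1496) T_A=(5.5651,-18.1465) T_B=(4.9834,-16.4216) sweep=130.3927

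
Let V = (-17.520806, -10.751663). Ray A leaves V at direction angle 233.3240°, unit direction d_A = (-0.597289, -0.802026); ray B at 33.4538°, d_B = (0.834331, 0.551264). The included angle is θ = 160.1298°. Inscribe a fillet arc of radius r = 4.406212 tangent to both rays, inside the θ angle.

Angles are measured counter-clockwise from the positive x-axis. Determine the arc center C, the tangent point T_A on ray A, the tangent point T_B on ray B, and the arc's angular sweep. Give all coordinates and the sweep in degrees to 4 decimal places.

bisector direction at 313.3889° = (0.686947,-0.726708)
center distance |VC| = r/sin(θ/2) = 4.406212/sin(80.0649°) = 4.473294
C = V + |VC|·bis = (-14.4479,-14.0024)
T_A = V + ((C−V)·d_A)·d_A = V + 0.7718·d_A = (-17.9818,-11.3707)
T_B = V + ((C−V)·d_B)·d_B = V + 0.7718·d_B = (-16.8769,-10.3262)
sweep = 180° − θ = 19.8702°

center=(-14.4479,-14.0024) T_A=(-17.9818,-11.3707) T_B=(-16.8769,-10.3262) sweep=19.8702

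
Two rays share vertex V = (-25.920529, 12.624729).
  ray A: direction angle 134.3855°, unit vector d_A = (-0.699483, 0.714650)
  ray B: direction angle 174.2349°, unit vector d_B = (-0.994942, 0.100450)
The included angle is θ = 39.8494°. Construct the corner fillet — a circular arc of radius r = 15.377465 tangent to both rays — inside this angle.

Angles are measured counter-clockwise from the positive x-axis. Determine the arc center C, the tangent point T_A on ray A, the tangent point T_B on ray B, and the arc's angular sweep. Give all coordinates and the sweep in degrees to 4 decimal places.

center=(-66.5839,32.1858) T_A=(-55.5944,42.9420) T_B=(-68.1286,16.8861) sweep=140.1506

bisector direction at 154.3102° = (-0.901154,0.433499)
center distance |VC| = r/sin(θ/2) = 15.377465/sin(19.9247°) = 45.123672
C = V + |VC|·bis = (-66.5839,32.1858)
T_A = V + ((C−V)·d_A)·d_A = V + 42.4226·d_A = (-55.5944,42.9420)
T_B = V + ((C−V)·d_B)·d_B = V + 42.4226·d_B = (-68.1286,16.8861)
sweep = 180° − θ = 140.1506°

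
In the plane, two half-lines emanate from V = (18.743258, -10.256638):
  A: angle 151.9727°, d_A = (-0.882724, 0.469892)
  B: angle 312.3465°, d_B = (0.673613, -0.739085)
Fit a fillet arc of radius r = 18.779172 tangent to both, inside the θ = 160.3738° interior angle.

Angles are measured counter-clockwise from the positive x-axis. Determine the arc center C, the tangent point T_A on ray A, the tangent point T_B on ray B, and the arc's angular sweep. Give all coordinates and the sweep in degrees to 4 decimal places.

bisector direction at 232.1596° = (-0.613464,-0.789723)
center distance |VC| = r/sin(θ/2) = 18.779172/sin(80.1869°) = 19.058011
C = V + |VC|·bis = (7.0519,-25.3072)
T_A = V + ((C−V)·d_A)·d_A = V + 3.2481·d_A = (15.8760,-8.7304)
T_B = V + ((C−V)·d_B)·d_B = V + 3.2481·d_B = (20.9313,-12.6573)
sweep = 180° − θ = 19.6262°

center=(7.0519,-25.3072) T_A=(15.8760,-8.7304) T_B=(20.9313,-12.6573) sweep=19.6262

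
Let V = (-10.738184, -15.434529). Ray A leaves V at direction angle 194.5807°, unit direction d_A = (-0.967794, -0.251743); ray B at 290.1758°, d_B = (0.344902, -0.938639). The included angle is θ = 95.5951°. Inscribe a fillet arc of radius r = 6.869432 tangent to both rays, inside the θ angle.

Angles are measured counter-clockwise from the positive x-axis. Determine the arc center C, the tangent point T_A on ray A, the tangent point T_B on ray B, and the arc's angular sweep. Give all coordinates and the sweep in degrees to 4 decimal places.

bisector direction at 242.3782° = (-0.463632,-0.886028)
center distance |VC| = r/sin(θ/2) = 6.869432/sin(47.7976°) = 9.273293
C = V + |VC|·bis = (-15.0376,-23.6509)
T_A = V + ((C−V)·d_A)·d_A = V + 6.2294·d_A = (-16.7669,-17.0027)
T_B = V + ((C−V)·d_B)·d_B = V + 6.2294·d_B = (-8.5897,-21.2816)
sweep = 180° − θ = 84.4049°

center=(-15.0376,-23.6509) T_A=(-16.7669,-17.0027) T_B=(-8.5897,-21.2816) sweep=84.4049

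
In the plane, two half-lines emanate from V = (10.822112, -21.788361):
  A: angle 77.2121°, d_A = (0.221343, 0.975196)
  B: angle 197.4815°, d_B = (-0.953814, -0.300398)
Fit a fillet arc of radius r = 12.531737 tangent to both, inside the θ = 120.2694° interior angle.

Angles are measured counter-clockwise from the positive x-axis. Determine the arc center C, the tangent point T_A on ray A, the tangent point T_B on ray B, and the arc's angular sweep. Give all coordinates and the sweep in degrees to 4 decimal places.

bisector direction at 137.3468° = (-0.735468,0.677559)
center distance |VC| = r/sin(θ/2) = 12.531737/sin(60.1347°) = 14.450829
C = V + |VC|·bis = (0.1940,-11.9971)
T_A = V + ((C−V)·d_A)·d_A = V + 7.1960·d_A = (12.4149,-14.7709)
T_B = V + ((C−V)·d_B)·d_B = V + 7.1960·d_B = (3.9585,-23.9500)
sweep = 180° − θ = 59.7306°

center=(0.1940,-11.9971) T_A=(12.4149,-14.7709) T_B=(3.9585,-23.9500) sweep=59.7306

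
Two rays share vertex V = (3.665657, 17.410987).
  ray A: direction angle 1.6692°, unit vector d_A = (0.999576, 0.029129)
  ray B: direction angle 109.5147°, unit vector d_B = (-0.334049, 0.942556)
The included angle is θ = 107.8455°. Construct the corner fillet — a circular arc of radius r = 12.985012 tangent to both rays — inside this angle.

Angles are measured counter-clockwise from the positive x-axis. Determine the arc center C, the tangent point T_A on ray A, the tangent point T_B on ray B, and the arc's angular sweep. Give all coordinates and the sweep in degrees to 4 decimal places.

bisector direction at 55.5920° = (0.565083,0.825034)
center distance |VC| = r/sin(θ/2) = 12.985012/sin(53.9228°) = 16.066110
C = V + |VC|·bis = (12.7443,30.6661)
T_A = V + ((C−V)·d_A)·d_A = V + 9.4609·d_A = (13.1226,17.6866)
T_B = V + ((C−V)·d_B)·d_B = V + 9.4609·d_B = (0.5052,26.3284)
sweep = 180° − θ = 72.1545°

center=(12.7443,30.6661) T_A=(13.1226,17.6866) T_B=(0.5052,26.3284) sweep=72.1545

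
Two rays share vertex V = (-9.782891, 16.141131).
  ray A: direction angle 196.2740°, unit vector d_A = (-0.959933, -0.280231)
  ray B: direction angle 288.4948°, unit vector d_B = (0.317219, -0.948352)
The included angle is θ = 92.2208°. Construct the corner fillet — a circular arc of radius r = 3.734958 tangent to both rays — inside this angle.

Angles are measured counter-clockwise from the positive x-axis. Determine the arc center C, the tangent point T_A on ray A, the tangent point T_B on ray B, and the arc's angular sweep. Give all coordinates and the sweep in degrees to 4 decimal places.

bisector direction at 242.3844° = (-0.463537,-0.886077)
center distance |VC| = r/sin(θ/2) = 3.734958/sin(46.1104°) = 5.182569
C = V + |VC|·bis = (-12.1852,11.5490)
T_A = V + ((C−V)·d_A)·d_A = V + 3.5929·d_A = (-13.2319,15.1343)
T_B = V + ((C−V)·d_B)·d_B = V + 3.5929·d_B = (-8.6431,12.7338)
sweep = 180° − θ = 87.7792°

center=(-12.1852,11.5490) T_A=(-13.2319,15.1343) T_B=(-8.6431,12.7338) sweep=87.7792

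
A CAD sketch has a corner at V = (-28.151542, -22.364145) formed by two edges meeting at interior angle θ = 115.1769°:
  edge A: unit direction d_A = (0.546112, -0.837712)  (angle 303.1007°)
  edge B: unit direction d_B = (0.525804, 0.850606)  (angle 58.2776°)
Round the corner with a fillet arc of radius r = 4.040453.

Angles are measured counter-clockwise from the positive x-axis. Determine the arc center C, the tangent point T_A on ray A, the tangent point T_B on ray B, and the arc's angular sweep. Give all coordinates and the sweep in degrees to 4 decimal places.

center=(-23.3659,-22.3066) T_A=(-26.7506,-24.5131) T_B=(-26.8027,-20.1821) sweep=64.8231

bisector direction at 0.6892° = (0.999928,0.012028)
center distance |VC| = r/sin(θ/2) = 4.040453/sin(57.5885°) = 4.786020
C = V + |VC|·bis = (-23.3659,-22.3066)
T_A = V + ((C−V)·d_A)·d_A = V + 2.5653·d_A = (-26.7506,-24.5131)
T_B = V + ((C−V)·d_B)·d_B = V + 2.5653·d_B = (-26.8027,-20.1821)
sweep = 180° − θ = 64.8231°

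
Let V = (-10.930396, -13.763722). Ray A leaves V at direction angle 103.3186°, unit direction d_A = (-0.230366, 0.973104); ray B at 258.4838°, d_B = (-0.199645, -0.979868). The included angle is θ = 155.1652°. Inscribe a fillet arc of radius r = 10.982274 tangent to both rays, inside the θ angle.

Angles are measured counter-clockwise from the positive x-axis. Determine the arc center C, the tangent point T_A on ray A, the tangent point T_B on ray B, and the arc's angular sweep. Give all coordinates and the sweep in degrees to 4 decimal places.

bisector direction at 180.9012° = (-0.999876,-0.015728)
center distance |VC| = r/sin(θ/2) = 10.982274/sin(77.5826°) = 11.245336
C = V + |VC|·bis = (-22.1743,-13.9406)
T_A = V + ((C−V)·d_A)·d_A = V + 2.4181·d_A = (-11.4874,-11.4107)
T_B = V + ((C−V)·d_B)·d_B = V + 2.4181·d_B = (-11.4132,-16.1331)
sweep = 180° − θ = 24.8348°

center=(-22.1743,-13.9406) T_A=(-11.4874,-11.4107) T_B=(-11.4132,-16.1331) sweep=24.8348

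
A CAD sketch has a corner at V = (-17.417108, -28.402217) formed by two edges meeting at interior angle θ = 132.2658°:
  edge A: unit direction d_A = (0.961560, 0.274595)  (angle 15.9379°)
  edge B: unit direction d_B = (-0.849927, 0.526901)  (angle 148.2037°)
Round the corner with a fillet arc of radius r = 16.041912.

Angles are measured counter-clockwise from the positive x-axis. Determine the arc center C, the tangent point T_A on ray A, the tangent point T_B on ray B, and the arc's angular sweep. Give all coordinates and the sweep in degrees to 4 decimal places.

bisector direction at 82.0708° = (0.137949,0.990439)
center distance |VC| = r/sin(θ/2) = 16.041912/sin(66.1329°) = 17.541990
C = V + |VC|·bis = (-14.9972,-11.0279)
T_A = V + ((C−V)·d_A)·d_A = V + 7.0978·d_A = (-10.5922,-26.4532)
T_B = V + ((C−V)·d_B)·d_B = V + 7.0978·d_B = (-23.4497,-24.6624)
sweep = 180° − θ = 47.7342°

center=(-14.9972,-11.0279) T_A=(-10.5922,-26.4532) T_B=(-23.4497,-24.6624) sweep=47.7342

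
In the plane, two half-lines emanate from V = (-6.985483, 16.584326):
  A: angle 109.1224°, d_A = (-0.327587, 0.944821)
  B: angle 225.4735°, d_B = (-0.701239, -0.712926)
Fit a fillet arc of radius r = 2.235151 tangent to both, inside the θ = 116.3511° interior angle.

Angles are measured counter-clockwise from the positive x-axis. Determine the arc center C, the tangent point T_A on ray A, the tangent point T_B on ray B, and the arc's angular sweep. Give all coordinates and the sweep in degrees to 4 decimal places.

bisector direction at 167.2980° = (-0.975527,0.219881)
center distance |VC| = r/sin(θ/2) = 2.235151/sin(58.1756°) = 2.630618
C = V + |VC|·bis = (-9.5517,17.1627)
T_A = V + ((C−V)·d_A)·d_A = V + 1.3872·d_A = (-7.4399,17.8950)
T_B = V + ((C−V)·d_B)·d_B = V + 1.3872·d_B = (-7.9582,15.5954)
sweep = 180° − θ = 63.6489°

center=(-9.5517,17.1627) T_A=(-7.4399,17.8950) T_B=(-7.9582,15.5954) sweep=63.6489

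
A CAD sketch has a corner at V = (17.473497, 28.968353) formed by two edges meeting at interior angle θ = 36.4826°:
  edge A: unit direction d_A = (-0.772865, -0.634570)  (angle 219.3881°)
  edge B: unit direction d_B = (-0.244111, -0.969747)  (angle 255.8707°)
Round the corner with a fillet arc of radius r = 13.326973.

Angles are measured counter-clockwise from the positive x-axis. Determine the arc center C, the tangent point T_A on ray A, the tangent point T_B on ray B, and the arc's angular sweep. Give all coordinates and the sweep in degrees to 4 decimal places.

bisector direction at 237.6294° = (-0.535393,-0.844603)
center distance |VC| = r/sin(θ/2) = 13.326973/sin(18.2413°) = 42.575523
C = V + |VC|·bis = (-5.3212,-6.9911)
T_A = V + ((C−V)·d_A)·d_A = V + 40.4360·d_A = (-13.7781,3.3089)
T_B = V + ((C−V)·d_B)·d_B = V + 40.4360·d_B = (7.6026,-10.2443)
sweep = 180° − θ = 143.5174°

center=(-5.3212,-6.9911) T_A=(-13.7781,3.3089) T_B=(7.6026,-10.2443) sweep=143.5174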